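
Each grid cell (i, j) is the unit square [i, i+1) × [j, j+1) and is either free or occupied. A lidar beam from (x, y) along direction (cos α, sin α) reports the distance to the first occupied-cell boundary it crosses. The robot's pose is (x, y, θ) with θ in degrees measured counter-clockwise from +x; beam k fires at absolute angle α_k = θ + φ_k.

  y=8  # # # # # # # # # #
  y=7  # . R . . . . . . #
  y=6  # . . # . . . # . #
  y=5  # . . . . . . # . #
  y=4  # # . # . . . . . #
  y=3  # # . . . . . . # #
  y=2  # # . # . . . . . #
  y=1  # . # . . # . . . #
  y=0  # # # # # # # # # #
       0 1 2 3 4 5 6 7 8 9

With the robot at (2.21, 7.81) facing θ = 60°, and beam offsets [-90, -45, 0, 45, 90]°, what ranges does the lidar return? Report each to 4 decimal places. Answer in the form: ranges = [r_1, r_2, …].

beam 1: φ=-90°, α=330°
  dir = (cos 330°, sin 330°) = (0.8660, -0.5000); from cell (2,7)
  next x-line at t=0.9122, next y-line at t=1.6200; Δt_x=1.1547, Δt_y=2.0000
    x: enter (3,7) at t=0.9122
    y: enter (3,6) at t=1.6200 ← occupied
  → r_1 = 1.6200
beam 2: φ=-45°, α=15°
  dir = (cos 15°, sin 15°) = (0.9659, 0.2588); from cell (2,7)
  next x-line at t=0.8179, next y-line at t=0.7341; Δt_x=1.0353, Δt_y=3.8637
    y: enter (2,8) at t=0.7341 ← occupied
  → r_2 = 0.7341
beam 3: φ=0°, α=60°
  dir = (cos 60°, sin 60°) = (0.5000, 0.8660); from cell (2,7)
  next x-line at t=1.5800, next y-line at t=0.2194; Δt_x=2.0000, Δt_y=1.1547
    y: enter (2,8) at t=0.2194 ← occupied
  → r_3 = 0.2194
beam 4: φ=45°, α=105°
  dir = (cos 105°, sin 105°) = (-0.2588, 0.9659); from cell (2,7)
  next x-line at t=0.8114, next y-line at t=0.1967; Δt_x=3.8637, Δt_y=1.0353
    y: enter (2,8) at t=0.1967 ← occupied
  → r_4 = 0.1967
beam 5: φ=90°, α=150°
  dir = (cos 150°, sin 150°) = (-0.8660, 0.5000); from cell (2,7)
  next x-line at t=0.2425, next y-line at t=0.3800; Δt_x=1.1547, Δt_y=2.0000
    x: enter (1,7) at t=0.2425
    y: enter (1,8) at t=0.3800 ← occupied
  → r_5 = 0.3800

ranges = [1.6200, 0.7341, 0.2194, 0.1967, 0.3800]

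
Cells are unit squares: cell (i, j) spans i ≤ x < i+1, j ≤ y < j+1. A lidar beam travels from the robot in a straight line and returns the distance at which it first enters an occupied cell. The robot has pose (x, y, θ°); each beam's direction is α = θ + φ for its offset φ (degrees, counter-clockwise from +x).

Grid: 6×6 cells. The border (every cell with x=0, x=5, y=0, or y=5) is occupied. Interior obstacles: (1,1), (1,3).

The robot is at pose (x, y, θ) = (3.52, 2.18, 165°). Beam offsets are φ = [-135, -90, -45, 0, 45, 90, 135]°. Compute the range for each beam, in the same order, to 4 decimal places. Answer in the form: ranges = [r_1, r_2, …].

beam 1: φ=-135°, α=30°
  dir = (cos 30°, sin 30°) = (0.8660, 0.5000); from cell (3,2)
  next x-line at t=0.5543, next y-line at t=1.6400; Δt_x=1.1547, Δt_y=2.0000
    x: enter (4,2) at t=0.5543
    y: enter (4,3) at t=1.6400
    x: enter (5,3) at t=1.7090 ← occupied
  → r_1 = 1.7090
beam 2: φ=-90°, α=75°
  dir = (cos 75°, sin 75°) = (0.2588, 0.9659); from cell (3,2)
  next x-line at t=1.8546, next y-line at t=0.8489; Δt_x=3.8637, Δt_y=1.0353
    y: enter (3,3) at t=0.8489
    x: enter (4,3) at t=1.8546
    y: enter (4,4) at t=1.8842
    y: enter (4,5) at t=2.9195 ← occupied
  → r_2 = 2.9195
beam 3: φ=-45°, α=120°
  dir = (cos 120°, sin 120°) = (-0.5000, 0.8660); from cell (3,2)
  next x-line at t=1.0400, next y-line at t=0.9469; Δt_x=2.0000, Δt_y=1.1547
    y: enter (3,3) at t=0.9469
    x: enter (2,3) at t=1.0400
    y: enter (2,4) at t=2.1016
    x: enter (1,4) at t=3.0400
    y: enter (1,5) at t=3.2563 ← occupied
  → r_3 = 3.2563
beam 4: φ=0°, α=165°
  dir = (cos 165°, sin 165°) = (-0.9659, 0.2588); from cell (3,2)
  next x-line at t=0.5383, next y-line at t=3.1682; Δt_x=1.0353, Δt_y=3.8637
    x: enter (2,2) at t=0.5383
    x: enter (1,2) at t=1.5736
    x: enter (0,2) at t=2.6089 ← occupied
  → r_4 = 2.6089
beam 5: φ=45°, α=210°
  dir = (cos 210°, sin 210°) = (-0.8660, -0.5000); from cell (3,2)
  next x-line at t=0.6004, next y-line at t=0.3600; Δt_x=1.1547, Δt_y=2.0000
    y: enter (3,1) at t=0.3600
    x: enter (2,1) at t=0.6004
    x: enter (1,1) at t=1.7551 ← occupied
  → r_5 = 1.7551
beam 6: φ=90°, α=255°
  dir = (cos 255°, sin 255°) = (-0.2588, -0.9659); from cell (3,2)
  next x-line at t=2.0091, next y-line at t=0.1863; Δt_x=3.8637, Δt_y=1.0353
    y: enter (3,1) at t=0.1863
    y: enter (3,0) at t=1.2216 ← occupied
  → r_6 = 1.2216
beam 7: φ=135°, α=300°
  dir = (cos 300°, sin 300°) = (0.5000, -0.8660); from cell (3,2)
  next x-line at t=0.9600, next y-line at t=0.2078; Δt_x=2.0000, Δt_y=1.1547
    y: enter (3,1) at t=0.2078
    x: enter (4,1) at t=0.9600
    y: enter (4,0) at t=1.3625 ← occupied
  → r_7 = 1.3625

ranges = [1.7090, 2.9195, 3.2563, 2.6089, 1.7551, 1.2216, 1.3625]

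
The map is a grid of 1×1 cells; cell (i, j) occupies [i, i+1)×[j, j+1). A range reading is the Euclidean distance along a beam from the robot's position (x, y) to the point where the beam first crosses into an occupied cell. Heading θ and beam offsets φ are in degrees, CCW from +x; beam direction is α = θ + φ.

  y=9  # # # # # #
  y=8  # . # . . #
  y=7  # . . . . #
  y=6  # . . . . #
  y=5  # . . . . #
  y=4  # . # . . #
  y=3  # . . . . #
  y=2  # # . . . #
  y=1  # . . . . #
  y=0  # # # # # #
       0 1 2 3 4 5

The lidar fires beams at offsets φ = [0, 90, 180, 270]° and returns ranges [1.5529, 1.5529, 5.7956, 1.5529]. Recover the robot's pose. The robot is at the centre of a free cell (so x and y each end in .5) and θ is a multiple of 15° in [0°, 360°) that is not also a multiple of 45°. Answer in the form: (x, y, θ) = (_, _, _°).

Candidates: 29 free-cell centres × 16 headings = 464 poses. Raycast each; keep the one whose scan matches to 4 dp.
  (2.5, 2.5, 285°): beam 2 = 2.5882 ≠ 1.5529 ✗
  (1.5, 8.5, 330°): beam 1 = 0.5774 ≠ 1.5529 ✗
  (3.5, 6.5, 255°): beam 1 = 1.9319 ≠ 1.5529 ✗
  (4.5, 8.5, 165°): beam 2 = 7.7646 ≠ 1.5529 ✗
  (4.5, 2.5, 30°): beam 1 = 0.5774 ≠ 1.5529 ✗
  …
  (3.5, 2.5, 255°): r_1=1.5529, r_2=1.5529, r_3=5.7956, r_4=1.5529 — all match ✓
Only this pose fits every beam.

(x, y, θ) = (3.5, 2.5, 255°)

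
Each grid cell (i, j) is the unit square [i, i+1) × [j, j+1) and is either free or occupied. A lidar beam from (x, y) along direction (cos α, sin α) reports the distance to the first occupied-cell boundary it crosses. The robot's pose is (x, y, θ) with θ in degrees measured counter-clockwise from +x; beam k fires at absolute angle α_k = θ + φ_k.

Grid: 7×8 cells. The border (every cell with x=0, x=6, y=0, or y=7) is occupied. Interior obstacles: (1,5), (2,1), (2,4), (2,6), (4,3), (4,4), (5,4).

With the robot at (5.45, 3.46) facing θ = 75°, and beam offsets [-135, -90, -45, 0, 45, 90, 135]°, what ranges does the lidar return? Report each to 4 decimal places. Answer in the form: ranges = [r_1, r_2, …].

beam 1: φ=-135°, α=300°
  d=(0.5000,-0.8660)  start (5,3)  tX=1.1000 tY=0.5312  stride 1/|dx|=2.0000 1/|dy|=1.1547
    cross y-line → (5,2), t=0.5312
    cross x-line → (6,2), t=1.1000 (wall)
  → r_1 = 1.1000
beam 2: φ=-90°, α=345°
  d=(0.9659,-0.2588)  start (5,3)  tX=0.5694 tY=1.7773  stride 1/|dx|=1.0353 1/|dy|=3.8637
    cross x-line → (6,3), t=0.5694 (wall)
  → r_2 = 0.5694
beam 3: φ=-45°, α=30°
  d=(0.8660,0.5000)  start (5,3)  tX=0.6351 tY=1.0800  stride 1/|dx|=1.1547 1/|dy|=2.0000
    cross x-line → (6,3), t=0.6351 (wall)
  → r_3 = 0.6351
beam 4: φ=0°, α=75°
  d=(0.2588,0.9659)  start (5,3)  tX=2.1250 tY=0.5590  stride 1/|dx|=3.8637 1/|dy|=1.0353
    cross y-line → (5,4), t=0.5590 (wall)
  → r_4 = 0.5590
beam 5: φ=45°, α=120°
  d=(-0.5000,0.8660)  start (5,3)  tX=0.9000 tY=0.6235  stride 1/|dx|=2.0000 1/|dy|=1.1547
    cross y-line → (5,4), t=0.6235 (wall)
  → r_5 = 0.6235
beam 6: φ=90°, α=165°
  d=(-0.9659,0.2588)  start (5,3)  tX=0.4659 tY=2.0864  stride 1/|dx|=1.0353 1/|dy|=3.8637
    cross x-line → (4,3), t=0.4659 (wall)
  → r_6 = 0.4659
beam 7: φ=135°, α=210°
  d=(-0.8660,-0.5000)  start (5,3)  tX=0.5196 tY=0.9200  stride 1/|dx|=1.1547 1/|dy|=2.0000
    cross x-line → (4,3), t=0.5196 (wall)
  → r_7 = 0.5196

ranges = [1.1000, 0.5694, 0.6351, 0.5590, 0.6235, 0.4659, 0.5196]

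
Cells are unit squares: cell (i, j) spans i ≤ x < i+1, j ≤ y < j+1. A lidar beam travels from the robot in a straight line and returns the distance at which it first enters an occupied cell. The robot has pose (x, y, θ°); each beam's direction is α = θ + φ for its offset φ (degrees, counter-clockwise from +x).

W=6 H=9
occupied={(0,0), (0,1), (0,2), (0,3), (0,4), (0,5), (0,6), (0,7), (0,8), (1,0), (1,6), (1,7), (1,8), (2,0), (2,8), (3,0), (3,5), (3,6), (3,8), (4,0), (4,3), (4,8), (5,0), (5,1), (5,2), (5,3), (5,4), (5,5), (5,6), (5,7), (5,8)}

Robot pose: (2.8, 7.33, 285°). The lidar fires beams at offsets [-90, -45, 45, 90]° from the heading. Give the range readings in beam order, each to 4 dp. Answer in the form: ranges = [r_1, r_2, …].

ranges = [0.8282, 3.6000, 0.6600, 2.2776]

beam 1: φ=-90°, α=195°
  cosα=-0.9659 sinα=-0.2588 | (2,7) | tMaxX 0.8282 tMaxY 1.2750 | tΔX 1.0353 tΔY 3.8637
    t=0.8282 [x] (1,7) — stop
  → r_1 = 0.8282
beam 2: φ=-45°, α=240°
  cosα=-0.5000 sinα=-0.8660 | (2,7) | tMaxX 1.6000 tMaxY 0.3811 | tΔX 2.0000 tΔY 1.1547
    t=0.3811 [y] (2,6)
    t=1.5358 [y] (2,5)
    t=1.6000 [x] (1,5)
    t=2.6905 [y] (1,4)
    t=3.6000 [x] (0,4) — stop
  → r_2 = 3.6000
beam 3: φ=45°, α=330°
  cosα=0.8660 sinα=-0.5000 | (2,7) | tMaxX 0.2309 tMaxY 0.6600 | tΔX 1.1547 tΔY 2.0000
    t=0.2309 [x] (3,7)
    t=0.6600 [y] (3,6) — stop
  → r_3 = 0.6600
beam 4: φ=90°, α=15°
  cosα=0.9659 sinα=0.2588 | (2,7) | tMaxX 0.2071 tMaxY 2.5887 | tΔX 1.0353 tΔY 3.8637
    t=0.2071 [x] (3,7)
    t=1.2423 [x] (4,7)
    t=2.2776 [x] (5,7) — stop
  → r_4 = 2.2776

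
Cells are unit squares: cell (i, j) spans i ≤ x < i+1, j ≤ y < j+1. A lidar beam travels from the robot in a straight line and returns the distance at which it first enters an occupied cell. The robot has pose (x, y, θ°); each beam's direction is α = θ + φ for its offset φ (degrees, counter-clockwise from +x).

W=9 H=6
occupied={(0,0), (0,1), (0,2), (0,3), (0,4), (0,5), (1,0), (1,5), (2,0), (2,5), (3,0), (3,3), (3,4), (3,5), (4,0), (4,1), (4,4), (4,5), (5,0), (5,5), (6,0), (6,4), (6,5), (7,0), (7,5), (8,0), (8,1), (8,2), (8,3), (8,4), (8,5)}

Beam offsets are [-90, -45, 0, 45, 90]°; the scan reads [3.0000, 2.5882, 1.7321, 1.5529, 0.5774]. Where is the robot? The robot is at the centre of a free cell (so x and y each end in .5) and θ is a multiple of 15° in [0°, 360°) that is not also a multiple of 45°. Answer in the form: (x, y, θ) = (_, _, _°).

(x, y, θ) = (7.5, 2.5, 240°)

Enumerate (i+0.5, j+0.5, θ) over the 23 free cells and 16 admissible headings. For each, cast all 5 beams and compare to the given ranges.
  (4.5, 2.5, 195°): beam 1 = 1.5529 ≠ 3.0000 ✗
  (1.5, 3.5, 300°): beam 1 = 0.5774 ≠ 3.0000 ✗
  (6.5, 3.5, 300°): beam 1 = 5.0000 ≠ 3.0000 ✗
  (7.5, 3.5, 105°): beam 1 = 0.5176 ≠ 3.0000 ✗
  …
  (7.5, 2.5, 240°): r_1=3.0000, r_2=2.5882, r_3=1.7321, r_4=1.5529, r_5=0.5774 — all match ✓
Unique over the lattice → pose = (7.5, 2.5, 240°).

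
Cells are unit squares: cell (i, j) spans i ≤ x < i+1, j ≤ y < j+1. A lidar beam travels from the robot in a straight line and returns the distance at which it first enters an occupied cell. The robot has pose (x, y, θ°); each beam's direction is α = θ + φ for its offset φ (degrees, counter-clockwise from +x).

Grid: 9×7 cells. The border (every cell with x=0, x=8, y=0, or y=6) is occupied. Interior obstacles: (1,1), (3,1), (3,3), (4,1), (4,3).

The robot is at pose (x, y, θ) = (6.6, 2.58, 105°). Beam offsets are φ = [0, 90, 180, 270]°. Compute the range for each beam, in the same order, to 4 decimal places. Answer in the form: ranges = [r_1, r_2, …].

ranges = [3.5406, 2.2409, 1.6357, 1.4494]

beam 1: φ=0°, α=105°
  cosα=-0.2588 sinα=0.9659 | (6,2) | tMaxX 2.3182 tMaxY 0.4348 | tΔX 3.8637 tΔY 1.0353
    t=0.4348 [y] (6,3)
    t=1.4701 [y] (6,4)
    t=2.3182 [x] (5,4)
    t=2.5054 [y] (5,5)
    t=3.5406 [y] (5,6) — stop
  → r_1 = 3.5406
beam 2: φ=90°, α=195°
  cosα=-0.9659 sinα=-0.2588 | (6,2) | tMaxX 0.6212 tMaxY 2.2409 | tΔX 1.0353 tΔY 3.8637
    t=0.6212 [x] (5,2)
    t=1.6564 [x] (4,2)
    t=2.2409 [y] (4,1) — stop
  → r_2 = 2.2409
beam 3: φ=180°, α=285°
  cosα=0.2588 sinα=-0.9659 | (6,2) | tMaxX 1.5455 tMaxY 0.6005 | tΔX 3.8637 tΔY 1.0353
    t=0.6005 [y] (6,1)
    t=1.5455 [x] (7,1)
    t=1.6357 [y] (7,0) — stop
  → r_3 = 1.6357
beam 4: φ=270°, α=15°
  cosα=0.9659 sinα=0.2588 | (6,2) | tMaxX 0.4141 tMaxY 1.6228 | tΔX 1.0353 tΔY 3.8637
    t=0.4141 [x] (7,2)
    t=1.4494 [x] (8,2) — stop
  → r_4 = 1.4494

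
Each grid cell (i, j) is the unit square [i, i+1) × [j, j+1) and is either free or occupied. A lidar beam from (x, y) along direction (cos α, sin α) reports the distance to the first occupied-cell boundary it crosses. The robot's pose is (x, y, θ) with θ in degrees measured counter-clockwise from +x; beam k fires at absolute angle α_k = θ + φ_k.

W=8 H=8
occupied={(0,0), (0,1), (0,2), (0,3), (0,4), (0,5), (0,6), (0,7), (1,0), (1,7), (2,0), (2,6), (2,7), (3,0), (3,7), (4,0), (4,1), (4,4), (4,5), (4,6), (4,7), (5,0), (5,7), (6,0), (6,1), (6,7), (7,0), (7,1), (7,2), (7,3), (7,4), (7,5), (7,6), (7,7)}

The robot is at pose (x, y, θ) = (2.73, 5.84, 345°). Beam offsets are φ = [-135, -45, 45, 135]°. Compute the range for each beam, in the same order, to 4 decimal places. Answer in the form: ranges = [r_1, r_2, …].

ranges = [1.9976, 4.4341, 1.4665, 0.1848]

beam 1: φ=-135°, α=210°
  direction (-0.8660, -0.5000); cell (2,5); t to first gridline: x 0.8429, y 1.6800 (then +1.1547 / +2.0000)
    (1,5) via x @ 0.8429
    (1,4) via y @ 1.6800
    (0,4) via x @ 1.9976  # hit
  → r_1 = 1.9976
beam 2: φ=-45°, α=300°
  direction (0.5000, -0.8660); cell (2,5); t to first gridline: x 0.5400, y 0.9699 (then +2.0000 / +1.1547)
    (3,5) via x @ 0.5400
    (3,4) via y @ 0.9699
    (3,3) via y @ 2.1246
    (4,3) via x @ 2.5400
    (4,2) via y @ 3.2793
    (4,1) via y @ 4.4341  # hit
  → r_2 = 4.4341
beam 3: φ=45°, α=30°
  direction (0.8660, 0.5000); cell (2,5); t to first gridline: x 0.3118, y 0.3200 (then +1.1547 / +2.0000)
    (3,5) via x @ 0.3118
    (3,6) via y @ 0.3200
    (4,6) via x @ 1.4665  # hit
  → r_3 = 1.4665
beam 4: φ=135°, α=120°
  direction (-0.5000, 0.8660); cell (2,5); t to first gridline: x 1.4600, y 0.1848 (then +2.0000 / +1.1547)
    (2,6) via y @ 0.1848  # hit
  → r_4 = 0.1848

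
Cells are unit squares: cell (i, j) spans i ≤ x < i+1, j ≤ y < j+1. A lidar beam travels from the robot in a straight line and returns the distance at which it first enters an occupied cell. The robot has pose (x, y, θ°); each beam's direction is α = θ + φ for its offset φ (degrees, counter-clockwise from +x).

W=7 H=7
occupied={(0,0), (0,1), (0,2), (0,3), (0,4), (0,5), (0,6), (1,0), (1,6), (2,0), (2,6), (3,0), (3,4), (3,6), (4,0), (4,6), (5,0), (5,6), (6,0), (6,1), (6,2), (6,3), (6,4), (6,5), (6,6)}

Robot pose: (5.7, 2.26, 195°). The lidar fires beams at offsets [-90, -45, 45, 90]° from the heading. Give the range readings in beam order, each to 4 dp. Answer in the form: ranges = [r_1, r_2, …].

beam 1: φ=-90°, α=105°
  d=(-0.2588,0.9659)  start (5,2)  tX=2.7046 tY=0.7661  stride 1/|dx|=3.8637 1/|dy|=1.0353
    cross y-line → (5,3), t=0.7661
    cross y-line → (5,4), t=1.8014
    cross x-line → (4,4), t=2.7046
    cross y-line → (4,5), t=2.8367
    cross y-line → (4,6), t=3.8719 (wall)
  → r_1 = 3.8719
beam 2: φ=-45°, α=150°
  d=(-0.8660,0.5000)  start (5,2)  tX=0.8083 tY=1.4800  stride 1/|dx|=1.1547 1/|dy|=2.0000
    cross x-line → (4,2), t=0.8083
    cross y-line → (4,3), t=1.4800
    cross x-line → (3,3), t=1.9630
    cross x-line → (2,3), t=3.1177
    cross y-line → (2,4), t=3.4800
    cross x-line → (1,4), t=4.2724
    cross x-line → (0,4), t=5.4271 (wall)
  → r_2 = 5.4271
beam 3: φ=45°, α=240°
  d=(-0.5000,-0.8660)  start (5,2)  tX=1.4000 tY=0.3002  stride 1/|dx|=2.0000 1/|dy|=1.1547
    cross y-line → (5,1), t=0.3002
    cross x-line → (4,1), t=1.4000
    cross y-line → (4,0), t=1.4549 (wall)
  → r_3 = 1.4549
beam 4: φ=90°, α=285°
  d=(0.2588,-0.9659)  start (5,2)  tX=1.1591 tY=0.2692  stride 1/|dx|=3.8637 1/|dy|=1.0353
    cross y-line → (5,1), t=0.2692
    cross x-line → (6,1), t=1.1591 (wall)
  → r_4 = 1.1591

ranges = [3.8719, 5.4271, 1.4549, 1.1591]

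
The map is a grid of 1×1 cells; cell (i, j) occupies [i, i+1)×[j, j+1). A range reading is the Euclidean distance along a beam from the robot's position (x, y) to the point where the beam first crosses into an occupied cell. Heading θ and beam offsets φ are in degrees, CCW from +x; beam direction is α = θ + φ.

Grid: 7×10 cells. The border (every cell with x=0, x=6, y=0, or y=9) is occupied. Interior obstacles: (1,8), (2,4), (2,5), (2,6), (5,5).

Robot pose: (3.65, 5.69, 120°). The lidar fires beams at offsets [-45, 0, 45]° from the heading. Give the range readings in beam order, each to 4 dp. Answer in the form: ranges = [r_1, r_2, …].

beam 1: φ=-45°, α=75°
  d=(0.2588,0.9659)  start (3,5)  tX=1.3523 tY=0.3209  stride 1/|dx|=3.8637 1/|dy|=1.0353
    cross y-line → (3,6), t=0.3209
    cross x-line → (4,6), t=1.3523
    cross y-line → (4,7), t=1.3562
    cross y-line → (4,8), t=2.3915
    cross y-line → (4,9), t=3.4268 (wall)
  → r_1 = 3.4268
beam 2: φ=0°, α=120°
  d=(-0.5000,0.8660)  start (3,5)  tX=1.3000 tY=0.3580  stride 1/|dx|=2.0000 1/|dy|=1.1547
    cross y-line → (3,6), t=0.3580
    cross x-line → (2,6), t=1.3000 (wall)
  → r_2 = 1.3000
beam 3: φ=45°, α=165°
  d=(-0.9659,0.2588)  start (3,5)  tX=0.6729 tY=1.1977  stride 1/|dx|=1.0353 1/|dy|=3.8637
    cross x-line → (2,5), t=0.6729 (wall)
  → r_3 = 0.6729

ranges = [3.4268, 1.3000, 0.6729]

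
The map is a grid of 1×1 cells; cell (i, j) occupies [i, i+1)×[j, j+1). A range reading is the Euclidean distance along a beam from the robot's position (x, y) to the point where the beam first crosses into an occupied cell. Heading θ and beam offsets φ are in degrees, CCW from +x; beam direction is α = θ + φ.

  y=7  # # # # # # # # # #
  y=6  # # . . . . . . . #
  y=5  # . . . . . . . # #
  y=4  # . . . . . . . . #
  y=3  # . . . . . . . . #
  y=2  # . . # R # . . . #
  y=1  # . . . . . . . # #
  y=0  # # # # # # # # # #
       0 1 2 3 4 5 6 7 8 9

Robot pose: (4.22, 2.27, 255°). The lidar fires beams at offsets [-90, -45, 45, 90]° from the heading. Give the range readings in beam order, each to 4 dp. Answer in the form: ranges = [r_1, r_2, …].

beam 1: φ=-90°, α=165°
  d=(-0.9659,0.2588)  start (4,2)  tX=0.2278 tY=2.8205  stride 1/|dx|=1.0353 1/|dy|=3.8637
    cross x-line → (3,2), t=0.2278 (wall)
  → r_1 = 0.2278
beam 2: φ=-45°, α=210°
  d=(-0.8660,-0.5000)  start (4,2)  tX=0.2540 tY=0.5400  stride 1/|dx|=1.1547 1/|dy|=2.0000
    cross x-line → (3,2), t=0.2540 (wall)
  → r_2 = 0.2540
beam 3: φ=45°, α=300°
  d=(0.5000,-0.8660)  start (4,2)  tX=1.5600 tY=0.3118  stride 1/|dx|=2.0000 1/|dy|=1.1547
    cross y-line → (4,1), t=0.3118
    cross y-line → (4,0), t=1.4665 (wall)
  → r_3 = 1.4665
beam 4: φ=90°, α=345°
  d=(0.9659,-0.2588)  start (4,2)  tX=0.8075 tY=1.0432  stride 1/|dx|=1.0353 1/|dy|=3.8637
    cross x-line → (5,2), t=0.8075 (wall)
  → r_4 = 0.8075

ranges = [0.2278, 0.2540, 1.4665, 0.8075]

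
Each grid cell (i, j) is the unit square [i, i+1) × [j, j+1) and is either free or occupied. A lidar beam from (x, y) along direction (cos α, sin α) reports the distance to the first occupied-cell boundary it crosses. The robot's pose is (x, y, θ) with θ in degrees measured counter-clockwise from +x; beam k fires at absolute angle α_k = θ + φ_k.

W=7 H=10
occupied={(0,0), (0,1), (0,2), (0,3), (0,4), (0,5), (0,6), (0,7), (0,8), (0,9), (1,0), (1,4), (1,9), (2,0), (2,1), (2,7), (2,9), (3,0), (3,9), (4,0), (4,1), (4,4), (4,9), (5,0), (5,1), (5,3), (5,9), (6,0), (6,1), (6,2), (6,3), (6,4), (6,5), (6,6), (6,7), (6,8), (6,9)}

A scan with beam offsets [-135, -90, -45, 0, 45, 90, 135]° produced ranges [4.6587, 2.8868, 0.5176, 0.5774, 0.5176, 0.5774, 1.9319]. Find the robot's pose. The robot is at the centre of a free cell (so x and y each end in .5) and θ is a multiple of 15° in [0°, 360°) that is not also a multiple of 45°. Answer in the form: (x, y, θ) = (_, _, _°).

(x, y, θ) = (1.5, 3.5, 120°)

The pose lattice has 33·16 = 528 candidates. Test each by forward raycasting.
  (4.5, 2.5, 345°): beam 1 = 1.7321 ≠ 4.6587 ✗
  (1.5, 6.5, 30°): beam 1 = 1.5529 ≠ 4.6587 ✗
  (5.5, 8.5, 255°): beam 1 = 0.5774 ≠ 4.6587 ✗
  …
  (1.5, 3.5, 120°): r_1=4.6587, r_2=2.8868, r_3=0.5176, r_4=0.5774, r_5=0.5176, r_6=0.5774, r_7=1.9319 — all match ✓
No second candidate reproduces the full scan.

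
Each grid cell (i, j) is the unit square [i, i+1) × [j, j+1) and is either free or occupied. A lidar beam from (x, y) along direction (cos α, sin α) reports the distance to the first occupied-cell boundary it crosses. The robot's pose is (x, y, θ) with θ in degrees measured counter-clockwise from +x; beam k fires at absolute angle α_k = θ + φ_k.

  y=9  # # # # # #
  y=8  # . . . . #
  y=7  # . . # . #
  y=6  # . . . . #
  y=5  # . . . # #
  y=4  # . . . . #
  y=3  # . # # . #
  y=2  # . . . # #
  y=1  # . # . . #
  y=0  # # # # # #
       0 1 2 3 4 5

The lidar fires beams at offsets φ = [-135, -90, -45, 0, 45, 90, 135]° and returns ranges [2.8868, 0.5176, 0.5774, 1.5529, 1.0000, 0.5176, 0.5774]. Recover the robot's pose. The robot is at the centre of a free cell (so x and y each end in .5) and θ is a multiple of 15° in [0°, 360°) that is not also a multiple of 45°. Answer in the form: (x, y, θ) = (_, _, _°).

(x, y, θ) = (3.5, 8.5, 345°)

The pose lattice has 26·16 = 416 candidates. Test each by forward raycasting.
  (4.5, 6.5, 150°): beam 1 = 0.5176 ≠ 2.8868 ✗
  (2.5, 2.5, 240°): beam 1 = 0.5176 ≠ 2.8868 ✗
  (1.5, 5.5, 210°): beam 1 = 3.6235 ≠ 2.8868 ✗
  …
  (3.5, 8.5, 345°): r_1=2.8868, r_2=0.5176, r_3=0.5774, r_4=1.5529, r_5=1.0000, r_6=0.5176, r_7=0.5774 — all match ✓
Unique over the lattice → pose = (3.5, 8.5, 345°).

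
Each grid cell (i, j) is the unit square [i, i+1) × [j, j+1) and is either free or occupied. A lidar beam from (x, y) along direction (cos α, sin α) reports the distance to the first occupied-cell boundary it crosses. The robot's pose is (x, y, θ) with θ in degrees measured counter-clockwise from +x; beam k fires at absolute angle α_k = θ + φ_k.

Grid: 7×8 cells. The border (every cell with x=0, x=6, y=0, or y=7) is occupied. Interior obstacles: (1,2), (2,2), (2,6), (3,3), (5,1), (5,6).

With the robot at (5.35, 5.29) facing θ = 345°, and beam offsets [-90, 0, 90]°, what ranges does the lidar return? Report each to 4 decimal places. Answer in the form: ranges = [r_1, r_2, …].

ranges = [4.4413, 0.6729, 0.7350]

beam 1: φ=-90°, α=255°
  d=(-0.2588,-0.9659)  start (5,5)  tX=1.3523 tY=0.3002  stride 1/|dx|=3.8637 1/|dy|=1.0353
    cross y-line → (5,4), t=0.3002
    cross y-line → (5,3), t=1.3355
    cross x-line → (4,3), t=1.3523
    cross y-line → (4,2), t=2.3708
    cross y-line → (4,1), t=3.4061
    cross y-line → (4,0), t=4.4413 (wall)
  → r_1 = 4.4413
beam 2: φ=0°, α=345°
  d=(0.9659,-0.2588)  start (5,5)  tX=0.6729 tY=1.1205  stride 1/|dx|=1.0353 1/|dy|=3.8637
    cross x-line → (6,5), t=0.6729 (wall)
  → r_2 = 0.6729
beam 3: φ=90°, α=75°
  d=(0.2588,0.9659)  start (5,5)  tX=2.5114 tY=0.7350  stride 1/|dx|=3.8637 1/|dy|=1.0353
    cross y-line → (5,6), t=0.7350 (wall)
  → r_3 = 0.7350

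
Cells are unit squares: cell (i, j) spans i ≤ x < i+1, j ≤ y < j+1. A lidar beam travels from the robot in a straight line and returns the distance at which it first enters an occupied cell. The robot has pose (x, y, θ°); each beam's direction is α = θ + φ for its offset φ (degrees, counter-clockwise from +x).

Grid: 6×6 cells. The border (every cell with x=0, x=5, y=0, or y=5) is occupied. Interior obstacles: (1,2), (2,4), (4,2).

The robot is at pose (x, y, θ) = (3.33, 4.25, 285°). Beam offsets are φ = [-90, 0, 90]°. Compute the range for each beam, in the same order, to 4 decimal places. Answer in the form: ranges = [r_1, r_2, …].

beam 1: φ=-90°, α=195°
  cosα=-0.9659 sinα=-0.2588 | (3,4) | tMaxX 0.3416 tMaxY 0.9659 | tΔX 1.0353 tΔY 3.8637
    t=0.3416 [x] (2,4) — stop
  → r_1 = 0.3416
beam 2: φ=0°, α=285°
  cosα=0.2588 sinα=-0.9659 | (3,4) | tMaxX 2.5887 tMaxY 0.2588 | tΔX 3.8637 tΔY 1.0353
    t=0.2588 [y] (3,3)
    t=1.2941 [y] (3,2)
    t=2.3294 [y] (3,1)
    t=2.5887 [x] (4,1)
    t=3.3646 [y] (4,0) — stop
  → r_2 = 3.3646
beam 3: φ=90°, α=15°
  cosα=0.9659 sinα=0.2588 | (3,4) | tMaxX 0.6936 tMaxY 2.8978 | tΔX 1.0353 tΔY 3.8637
    t=0.6936 [x] (4,4)
    t=1.7289 [x] (5,4) — stop
  → r_3 = 1.7289

ranges = [0.3416, 3.3646, 1.7289]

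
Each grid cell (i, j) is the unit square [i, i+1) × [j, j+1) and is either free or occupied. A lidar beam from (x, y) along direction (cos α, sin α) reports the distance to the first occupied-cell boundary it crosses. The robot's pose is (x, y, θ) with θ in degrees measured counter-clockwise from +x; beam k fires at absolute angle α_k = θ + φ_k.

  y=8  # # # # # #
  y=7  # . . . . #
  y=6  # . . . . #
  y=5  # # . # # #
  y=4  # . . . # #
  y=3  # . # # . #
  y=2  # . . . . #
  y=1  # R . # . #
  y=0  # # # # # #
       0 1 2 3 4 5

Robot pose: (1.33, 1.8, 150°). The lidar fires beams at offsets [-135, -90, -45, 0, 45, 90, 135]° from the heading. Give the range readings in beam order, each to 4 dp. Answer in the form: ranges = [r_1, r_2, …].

beam 1: φ=-135°, α=15°
  cosα=0.9659 sinα=0.2588 | (1,1) | tMaxX 0.6936 tMaxY 0.7727 | tΔX 1.0353 tΔY 3.8637
    t=0.6936 [x] (2,1)
    t=0.7727 [y] (2,2)
    t=1.7289 [x] (3,2)
    t=2.7642 [x] (4,2)
    t=3.7995 [x] (5,2) — stop
  → r_1 = 3.7995
beam 2: φ=-90°, α=60°
  cosα=0.5000 sinα=0.8660 | (1,1) | tMaxX 1.3400 tMaxY 0.2309 | tΔX 2.0000 tΔY 1.1547
    t=0.2309 [y] (1,2)
    t=1.3400 [x] (2,2)
    t=1.3856 [y] (2,3) — stop
  → r_2 = 1.3856
beam 3: φ=-45°, α=105°
  cosα=-0.2588 sinα=0.9659 | (1,1) | tMaxX 1.2750 tMaxY 0.2071 | tΔX 3.8637 tΔY 1.0353
    t=0.2071 [y] (1,2)
    t=1.2423 [y] (1,3)
    t=1.2750 [x] (0,3) — stop
  → r_3 = 1.2750
beam 4: φ=0°, α=150°
  cosα=-0.8660 sinα=0.5000 | (1,1) | tMaxX 0.3811 tMaxY 0.4000 | tΔX 1.1547 tΔY 2.0000
    t=0.3811 [x] (0,1) — stop
  → r_4 = 0.3811
beam 5: φ=45°, α=195°
  cosα=-0.9659 sinα=-0.2588 | (1,1) | tMaxX 0.3416 tMaxY 3.0910 | tΔX 1.0353 tΔY 3.8637
    t=0.3416 [x] (0,1) — stop
  → r_5 = 0.3416
beam 6: φ=90°, α=240°
  cosα=-0.5000 sinα=-0.8660 | (1,1) | tMaxX 0.6600 tMaxY 0.9238 | tΔX 2.0000 tΔY 1.1547
    t=0.6600 [x] (0,1) — stop
  → r_6 = 0.6600
beam 7: φ=135°, α=285°
  cosα=0.2588 sinα=-0.9659 | (1,1) | tMaxX 2.5887 tMaxY 0.8282 | tΔX 3.8637 tΔY 1.0353
    t=0.8282 [y] (1,0) — stop
  → r_7 = 0.8282

ranges = [3.7995, 1.3856, 1.2750, 0.3811, 0.3416, 0.6600, 0.8282]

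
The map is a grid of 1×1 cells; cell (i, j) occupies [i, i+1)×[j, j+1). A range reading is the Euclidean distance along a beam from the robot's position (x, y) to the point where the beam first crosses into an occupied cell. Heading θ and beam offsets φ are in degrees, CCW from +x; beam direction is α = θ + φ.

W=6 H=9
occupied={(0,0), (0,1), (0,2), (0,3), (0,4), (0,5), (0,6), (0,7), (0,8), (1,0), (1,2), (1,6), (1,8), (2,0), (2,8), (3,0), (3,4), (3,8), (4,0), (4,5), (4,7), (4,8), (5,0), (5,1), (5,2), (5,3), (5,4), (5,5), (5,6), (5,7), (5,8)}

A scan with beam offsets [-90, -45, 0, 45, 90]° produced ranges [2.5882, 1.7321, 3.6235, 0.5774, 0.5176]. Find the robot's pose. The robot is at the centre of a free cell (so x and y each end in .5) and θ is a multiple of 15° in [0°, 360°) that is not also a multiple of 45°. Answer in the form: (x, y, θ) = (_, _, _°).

(x, y, θ) = (2.5, 2.5, 105°)

Enumerate (i+0.5, j+0.5, θ) over the 23 free cells and 16 admissible headings. For each, cast all 5 beams and compare to the given ranges.
  (4.5, 2.5, 195°): beam 1 = 1.9319 ≠ 2.5882 ✗
  (3.5, 3.5, 165°): beam 1 = 0.5176 ≠ 2.5882 ✗
  (1.5, 3.5, 120°): beam 1 = 1.7321 ≠ 2.5882 ✗
  (3.5, 6.5, 75°): beam 1 = 1.5529 ≠ 2.5882 ✗
  …
  (2.5, 2.5, 105°): r_1=2.5882, r_2=1.7321, r_3=3.6235, r_4=0.5774, r_5=0.5176 — all match ✓
Unique over the lattice → pose = (2.5, 2.5, 105°).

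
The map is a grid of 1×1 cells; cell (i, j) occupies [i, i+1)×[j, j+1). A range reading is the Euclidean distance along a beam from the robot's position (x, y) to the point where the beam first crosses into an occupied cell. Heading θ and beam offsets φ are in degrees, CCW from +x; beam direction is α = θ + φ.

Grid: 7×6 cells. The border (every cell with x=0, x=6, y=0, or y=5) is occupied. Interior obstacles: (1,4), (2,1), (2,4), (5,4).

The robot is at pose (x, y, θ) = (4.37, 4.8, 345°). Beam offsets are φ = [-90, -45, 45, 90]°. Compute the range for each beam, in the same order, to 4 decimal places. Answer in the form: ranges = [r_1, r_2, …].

beam 1: φ=-90°, α=255°
  cosα=-0.2588 sinα=-0.9659 | (4,4) | tMaxX 1.4296 tMaxY 0.8282 | tΔX 3.8637 tΔY 1.0353
    t=0.8282 [y] (4,3)
    t=1.4296 [x] (3,3)
    t=1.8635 [y] (3,2)
    t=2.8988 [y] (3,1)
    t=3.9340 [y] (3,0) — stop
  → r_1 = 3.9340
beam 2: φ=-45°, α=300°
  cosα=0.5000 sinα=-0.8660 | (4,4) | tMaxX 1.2600 tMaxY 0.9238 | tΔX 2.0000 tΔY 1.1547
    t=0.9238 [y] (4,3)
    t=1.2600 [x] (5,3)
    t=2.0785 [y] (5,2)
    t=3.2332 [y] (5,1)
    t=3.2600 [x] (6,1) — stop
  → r_2 = 3.2600
beam 3: φ=45°, α=30°
  cosα=0.8660 sinα=0.5000 | (4,4) | tMaxX 0.7275 tMaxY 0.4000 | tΔX 1.1547 tΔY 2.0000
    t=0.4000 [y] (4,5) — stop
  → r_3 = 0.4000
beam 4: φ=90°, α=75°
  cosα=0.2588 sinα=0.9659 | (4,4) | tMaxX 2.4341 tMaxY 0.2071 | tΔX 3.8637 tΔY 1.0353
    t=0.2071 [y] (4,5) — stop
  → r_4 = 0.2071

ranges = [3.9340, 3.2600, 0.4000, 0.2071]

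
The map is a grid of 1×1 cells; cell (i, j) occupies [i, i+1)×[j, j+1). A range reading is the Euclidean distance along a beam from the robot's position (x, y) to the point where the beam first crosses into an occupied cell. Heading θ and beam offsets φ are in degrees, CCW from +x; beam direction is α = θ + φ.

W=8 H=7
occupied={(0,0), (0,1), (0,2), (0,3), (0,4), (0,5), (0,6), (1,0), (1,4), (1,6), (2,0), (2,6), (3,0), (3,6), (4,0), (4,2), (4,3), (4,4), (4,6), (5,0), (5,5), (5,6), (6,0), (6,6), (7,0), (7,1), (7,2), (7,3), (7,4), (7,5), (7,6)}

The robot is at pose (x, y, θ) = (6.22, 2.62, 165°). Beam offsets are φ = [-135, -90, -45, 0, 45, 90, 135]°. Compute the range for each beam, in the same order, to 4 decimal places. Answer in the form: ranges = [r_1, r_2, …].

beam 1: φ=-135°, α=30°
  dir = (cos 30°, sin 30°) = (0.8660, 0.5000); from cell (6,2)
  next x-line at t=0.9007, next y-line at t=0.7600; Δt_x=1.1547, Δt_y=2.0000
    y: enter (6,3) at t=0.7600
    x: enter (7,3) at t=0.9007 ← occupied
  → r_1 = 0.9007
beam 2: φ=-90°, α=75°
  dir = (cos 75°, sin 75°) = (0.2588, 0.9659); from cell (6,2)
  next x-line at t=3.0137, next y-line at t=0.3934; Δt_x=3.8637, Δt_y=1.0353
    y: enter (6,3) at t=0.3934
    y: enter (6,4) at t=1.4287
    y: enter (6,5) at t=2.4640
    x: enter (7,5) at t=3.0137 ← occupied
  → r_2 = 3.0137
beam 3: φ=-45°, α=120°
  dir = (cos 120°, sin 120°) = (-0.5000, 0.8660); from cell (6,2)
  next x-line at t=0.4400, next y-line at t=0.4388; Δt_x=2.0000, Δt_y=1.1547
    y: enter (6,3) at t=0.4388
    x: enter (5,3) at t=0.4400
    y: enter (5,4) at t=1.5935
    x: enter (4,4) at t=2.4400 ← occupied
  → r_3 = 2.4400
beam 4: φ=0°, α=165°
  dir = (cos 165°, sin 165°) = (-0.9659, 0.2588); from cell (6,2)
  next x-line at t=0.2278, next y-line at t=1.4682; Δt_x=1.0353, Δt_y=3.8637
    x: enter (5,2) at t=0.2278
    x: enter (4,2) at t=1.2630 ← occupied
  → r_4 = 1.2630
beam 5: φ=45°, α=210°
  dir = (cos 210°, sin 210°) = (-0.8660, -0.5000); from cell (6,2)
  next x-line at t=0.2540, next y-line at t=1.2400; Δt_x=1.1547, Δt_y=2.0000
    x: enter (5,2) at t=0.2540
    y: enter (5,1) at t=1.2400
    x: enter (4,1) at t=1.4087
    x: enter (3,1) at t=2.5634
    y: enter (3,0) at t=3.2400 ← occupied
  → r_5 = 3.2400
beam 6: φ=90°, α=255°
  dir = (cos 255°, sin 255°) = (-0.2588, -0.9659); from cell (6,2)
  next x-line at t=0.8500, next y-line at t=0.6419; Δt_x=3.8637, Δt_y=1.0353
    y: enter (6,1) at t=0.6419
    x: enter (5,1) at t=0.8500
    y: enter (5,0) at t=1.6771 ← occupied
  → r_6 = 1.6771
beam 7: φ=135°, α=300°
  dir = (cos 300°, sin 300°) = (0.5000, -0.8660); from cell (6,2)
  next x-line at t=1.5600, next y-line at t=0.7159; Δt_x=2.0000, Δt_y=1.1547
    y: enter (6,1) at t=0.7159
    x: enter (7,1) at t=1.5600 ← occupied
  → r_7 = 1.5600

ranges = [0.9007, 3.0137, 2.4400, 1.2630, 3.2400, 1.6771, 1.5600]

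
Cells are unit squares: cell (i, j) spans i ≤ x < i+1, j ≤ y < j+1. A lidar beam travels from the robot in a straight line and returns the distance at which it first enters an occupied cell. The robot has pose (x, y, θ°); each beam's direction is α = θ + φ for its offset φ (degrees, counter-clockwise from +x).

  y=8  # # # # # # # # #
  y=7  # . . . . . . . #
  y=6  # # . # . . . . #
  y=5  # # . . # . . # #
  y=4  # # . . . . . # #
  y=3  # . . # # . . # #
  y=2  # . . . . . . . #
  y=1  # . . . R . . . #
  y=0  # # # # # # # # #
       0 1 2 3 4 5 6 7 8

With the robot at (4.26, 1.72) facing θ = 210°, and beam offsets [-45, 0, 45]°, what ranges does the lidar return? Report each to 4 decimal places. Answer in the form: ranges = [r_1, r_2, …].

ranges = [3.3750, 1.4400, 0.7454]

beam 1: φ=-45°, α=165°
  d=(-0.9659,0.2588)  start (4,1)  tX=0.2692 tY=1.0818  stride 1/|dx|=1.0353 1/|dy|=3.8637
    cross x-line → (3,1), t=0.2692
    cross y-line → (3,2), t=1.0818
    cross x-line → (2,2), t=1.3044
    cross x-line → (1,2), t=2.3397
    cross x-line → (0,2), t=3.3750 (wall)
  → r_1 = 3.3750
beam 2: φ=0°, α=210°
  d=(-0.8660,-0.5000)  start (4,1)  tX=0.3002 tY=1.4400  stride 1/|dx|=1.1547 1/|dy|=2.0000
    cross x-line → (3,1), t=0.3002
    cross y-line → (3,0), t=1.4400 (wall)
  → r_2 = 1.4400
beam 3: φ=45°, α=255°
  d=(-0.2588,-0.9659)  start (4,1)  tX=1.0046 tY=0.7454  stride 1/|dx|=3.8637 1/|dy|=1.0353
    cross y-line → (4,0), t=0.7454 (wall)
  → r_3 = 0.7454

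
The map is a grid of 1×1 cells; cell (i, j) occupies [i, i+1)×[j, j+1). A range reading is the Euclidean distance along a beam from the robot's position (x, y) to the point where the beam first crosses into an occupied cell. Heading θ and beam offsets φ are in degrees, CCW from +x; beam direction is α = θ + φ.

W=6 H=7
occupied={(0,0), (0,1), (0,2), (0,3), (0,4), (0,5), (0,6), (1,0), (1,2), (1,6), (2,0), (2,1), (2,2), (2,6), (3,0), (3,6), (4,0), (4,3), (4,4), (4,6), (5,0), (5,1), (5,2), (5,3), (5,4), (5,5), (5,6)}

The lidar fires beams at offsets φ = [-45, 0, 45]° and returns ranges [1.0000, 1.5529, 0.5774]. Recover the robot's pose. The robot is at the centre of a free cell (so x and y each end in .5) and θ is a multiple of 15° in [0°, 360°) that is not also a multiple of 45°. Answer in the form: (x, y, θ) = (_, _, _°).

The pose lattice has 15·16 = 240 candidates. Test each by forward raycasting.
  (1.5, 3.5, 240°): beam 1 = 0.5176 ≠ 1.0000 ✗
  (3.5, 1.5, 150°): beam 1 = 4.6587 ≠ 1.0000 ✗
  (1.5, 3.5, 75°): beam 1 = 2.8868 ≠ 1.0000 ✗
  (4.5, 1.5, 150°): beam 1 = 1.5529 ≠ 1.0000 ✗
  (2.5, 5.5, 345°): beam 1 = 5.0000 ≠ 1.0000 ✗
  …
  (3.5, 5.5, 15°): r_1=1.0000, r_2=1.5529, r_3=0.5774 — all match ✓
Only this pose fits every beam.

(x, y, θ) = (3.5, 5.5, 15°)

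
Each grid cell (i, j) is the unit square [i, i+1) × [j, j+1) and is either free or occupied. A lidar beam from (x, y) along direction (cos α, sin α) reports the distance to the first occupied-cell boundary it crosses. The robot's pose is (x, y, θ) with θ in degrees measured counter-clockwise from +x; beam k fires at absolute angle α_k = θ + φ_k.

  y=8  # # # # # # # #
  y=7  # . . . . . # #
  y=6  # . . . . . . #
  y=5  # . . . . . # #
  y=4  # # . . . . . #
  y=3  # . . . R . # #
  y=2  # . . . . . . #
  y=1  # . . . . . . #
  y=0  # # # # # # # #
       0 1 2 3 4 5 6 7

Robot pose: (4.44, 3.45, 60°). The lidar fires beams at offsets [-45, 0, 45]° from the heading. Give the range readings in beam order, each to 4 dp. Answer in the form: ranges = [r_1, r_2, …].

beam 1: φ=-45°, α=15°
  cosα=0.9659 sinα=0.2588 | (4,3) | tMaxX 0.5798 tMaxY 2.1250 | tΔX 1.0353 tΔY 3.8637
    t=0.5798 [x] (5,3)
    t=1.6150 [x] (6,3) — stop
  → r_1 = 1.6150
beam 2: φ=0°, α=60°
  cosα=0.5000 sinα=0.8660 | (4,3) | tMaxX 1.1200 tMaxY 0.6351 | tΔX 2.0000 tΔY 1.1547
    t=0.6351 [y] (4,4)
    t=1.1200 [x] (5,4)
    t=1.7898 [y] (5,5)
    t=2.9445 [y] (5,6)
    t=3.1200 [x] (6,6)
    t=4.0992 [y] (6,7) — stop
  → r_2 = 4.0992
beam 3: φ=45°, α=105°
  cosα=-0.2588 sinα=0.9659 | (4,3) | tMaxX 1.7000 tMaxY 0.5694 | tΔX 3.8637 tΔY 1.0353
    t=0.5694 [y] (4,4)
    t=1.6047 [y] (4,5)
    t=1.7000 [x] (3,5)
    t=2.6400 [y] (3,6)
    t=3.6752 [y] (3,7)
    t=4.7105 [y] (3,8) — stop
  → r_3 = 4.7105

ranges = [1.6150, 4.0992, 4.7105]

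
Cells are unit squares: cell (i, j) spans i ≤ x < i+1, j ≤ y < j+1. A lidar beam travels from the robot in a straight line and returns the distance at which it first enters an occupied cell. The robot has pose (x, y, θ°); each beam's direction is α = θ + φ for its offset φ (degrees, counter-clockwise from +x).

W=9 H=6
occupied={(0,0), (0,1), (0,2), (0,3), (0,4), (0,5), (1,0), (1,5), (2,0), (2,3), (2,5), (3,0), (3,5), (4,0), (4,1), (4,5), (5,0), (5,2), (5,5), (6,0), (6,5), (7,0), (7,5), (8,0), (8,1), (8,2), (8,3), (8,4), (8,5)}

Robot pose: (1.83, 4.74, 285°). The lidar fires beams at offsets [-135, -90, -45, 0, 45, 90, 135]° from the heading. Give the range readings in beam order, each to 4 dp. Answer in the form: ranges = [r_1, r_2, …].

beam 1: φ=-135°, α=150°
  d=(-0.8660,0.5000)  start (1,4)  tX=0.9584 tY=0.5200  stride 1/|dx|=1.1547 1/|dy|=2.0000
    cross y-line → (1,5), t=0.5200 (wall)
  → r_1 = 0.5200
beam 2: φ=-90°, α=195°
  d=(-0.9659,-0.2588)  start (1,4)  tX=0.8593 tY=2.8591  stride 1/|dx|=1.0353 1/|dy|=3.8637
    cross x-line → (0,4), t=0.8593 (wall)
  → r_2 = 0.8593
beam 3: φ=-45°, α=240°
  d=(-0.5000,-0.8660)  start (1,4)  tX=1.6600 tY=0.8545  stride 1/|dx|=2.0000 1/|dy|=1.1547
    cross y-line → (1,3), t=0.8545
    cross x-line → (0,3), t=1.6600 (wall)
  → r_3 = 1.6600
beam 4: φ=0°, α=285°
  d=(0.2588,-0.9659)  start (1,4)  tX=0.6568 tY=0.7661  stride 1/|dx|=3.8637 1/|dy|=1.0353
    cross x-line → (2,4), t=0.6568
    cross y-line → (2,3), t=0.7661 (wall)
  → r_4 = 0.7661
beam 5: φ=45°, α=330°
  d=(0.8660,-0.5000)  start (1,4)  tX=0.1963 tY=1.4800  stride 1/|dx|=1.1547 1/|dy|=2.0000
    cross x-line → (2,4), t=0.1963
    cross x-line → (3,4), t=1.3510
    cross y-line → (3,3), t=1.4800
    cross x-line → (4,3), t=2.5057
    cross y-line → (4,2), t=3.4800
    cross x-line → (5,2), t=3.6604 (wall)
  → r_5 = 3.6604
beam 6: φ=90°, α=15°
  d=(0.9659,0.2588)  start (1,4)  tX=0.1760 tY=1.0046  stride 1/|dx|=1.0353 1/|dy|=3.8637
    cross x-line → (2,4), t=0.1760
    cross y-line → (2,5), t=1.0046 (wall)
  → r_6 = 1.0046
beam 7: φ=135°, α=60°
  d=(0.5000,0.8660)  start (1,4)  tX=0.3400 tY=0.3002  stride 1/|dx|=2.0000 1/|dy|=1.1547
    cross y-line → (1,5), t=0.3002 (wall)
  → r_7 = 0.3002

ranges = [0.5200, 0.8593, 1.6600, 0.7661, 3.6604, 1.0046, 0.3002]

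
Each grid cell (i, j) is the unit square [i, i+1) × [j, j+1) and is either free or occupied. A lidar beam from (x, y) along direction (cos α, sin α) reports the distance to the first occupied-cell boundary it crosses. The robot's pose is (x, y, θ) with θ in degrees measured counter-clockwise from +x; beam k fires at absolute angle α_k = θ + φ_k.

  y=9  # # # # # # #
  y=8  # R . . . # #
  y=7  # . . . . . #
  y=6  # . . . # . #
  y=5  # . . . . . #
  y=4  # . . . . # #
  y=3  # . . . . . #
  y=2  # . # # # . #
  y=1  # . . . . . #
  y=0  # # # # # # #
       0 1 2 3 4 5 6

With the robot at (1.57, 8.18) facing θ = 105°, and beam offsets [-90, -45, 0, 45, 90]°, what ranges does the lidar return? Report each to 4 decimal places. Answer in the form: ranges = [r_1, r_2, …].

ranges = [3.1682, 0.9469, 0.8489, 0.6582, 0.5901]

beam 1: φ=-90°, α=15°
  d=(0.9659,0.2588)  start (1,8)  tX=0.4452 tY=3.1682  stride 1/|dx|=1.0353 1/|dy|=3.8637
    cross x-line → (2,8), t=0.4452
    cross x-line → (3,8), t=1.4804
    cross x-line → (4,8), t=2.5157
    cross y-line → (4,9), t=3.1682 (wall)
  → r_1 = 3.1682
beam 2: φ=-45°, α=60°
  d=(0.5000,0.8660)  start (1,8)  tX=0.8600 tY=0.9469  stride 1/|dx|=2.0000 1/|dy|=1.1547
    cross x-line → (2,8), t=0.8600
    cross y-line → (2,9), t=0.9469 (wall)
  → r_2 = 0.9469
beam 3: φ=0°, α=105°
  d=(-0.2588,0.9659)  start (1,8)  tX=2.2023 tY=0.8489  stride 1/|dx|=3.8637 1/|dy|=1.0353
    cross y-line → (1,9), t=0.8489 (wall)
  → r_3 = 0.8489
beam 4: φ=45°, α=150°
  d=(-0.8660,0.5000)  start (1,8)  tX=0.6582 tY=1.6400  stride 1/|dx|=1.1547 1/|dy|=2.0000
    cross x-line → (0,8), t=0.6582 (wall)
  → r_4 = 0.6582
beam 5: φ=90°, α=195°
  d=(-0.9659,-0.2588)  start (1,8)  tX=0.5901 tY=0.6955  stride 1/|dx|=1.0353 1/|dy|=3.8637
    cross x-line → (0,8), t=0.5901 (wall)
  → r_5 = 0.5901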